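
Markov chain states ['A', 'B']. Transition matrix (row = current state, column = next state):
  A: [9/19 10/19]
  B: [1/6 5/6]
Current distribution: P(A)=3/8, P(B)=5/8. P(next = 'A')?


P(next=A) = Σᵢ P(now=i)×P(i→A)
= 3/8×9/19 + 5/8×1/6
= 27/152 + 5/48 = 257/912

P = 257/912 ≈ 0.2818


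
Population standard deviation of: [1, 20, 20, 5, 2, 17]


Mean = 65/6
  (1-65/6)²=3481/36
  (20-65/6)²=3025/36
  (20-65/6)²=3025/36
  (5-65/6)²=1225/36
  (2-65/6)²=2809/36
  (17-65/6)²=1369/36
Σ(x-μ)² = 2489/6
σ² = (2489/6)/6 = 2489/36

σ = √(2489/36) ≈ 8.3150


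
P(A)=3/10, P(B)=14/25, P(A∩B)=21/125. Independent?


P(A)×P(B) = 21/125
P(A∩B) = 21/125
Equal ✓ → Independent

Yes, independent


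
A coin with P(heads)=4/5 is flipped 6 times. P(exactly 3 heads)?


Binomial: P(X=3) = C(6,3)×p^3×(1-p)^3
= 20 × 64/125 × 1/125 = 256/3125

P(X=3) = 256/3125 ≈ 8.19%


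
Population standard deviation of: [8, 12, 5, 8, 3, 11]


Mean = 47/6
  (8-47/6)²=1/36
  (12-47/6)²=625/36
  (5-47/6)²=289/36
  (8-47/6)²=1/36
  (3-47/6)²=841/36
  (11-47/6)²=361/36
Σ(x-μ)² = 353/6
σ² = (353/6)/6 = 353/36

σ = √(353/36) ≈ 3.1314


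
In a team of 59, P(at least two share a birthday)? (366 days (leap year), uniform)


P(all different) = Π(366-i)/366 for i=0..58
= 0.007112
P(match) = 1 - 0.007112 = 0.992888

P ≈ 0.9929 ≈ 99.29%


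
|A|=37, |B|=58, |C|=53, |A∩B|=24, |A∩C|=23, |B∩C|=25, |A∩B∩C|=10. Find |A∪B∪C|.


|A∪B∪C| = 37+58+53-24-23-25+10 = 86

|A∪B∪C| = 86


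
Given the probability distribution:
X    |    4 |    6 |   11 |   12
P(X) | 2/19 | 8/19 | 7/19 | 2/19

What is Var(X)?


E[X] = 157/19
E[X²] = 1455/19
Var(X) = E[X²] - (E[X])² = 1455/19 - 24649/361 = 2996/361

Var(X) = 2996/361 ≈ 8.2992


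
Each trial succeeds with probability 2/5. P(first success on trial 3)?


Geometric: P(X=3) = (1-p)^(k-1)×p = (3/5)^2×2/5 = 18/125

P(X=3) = 18/125 ≈ 14.40%


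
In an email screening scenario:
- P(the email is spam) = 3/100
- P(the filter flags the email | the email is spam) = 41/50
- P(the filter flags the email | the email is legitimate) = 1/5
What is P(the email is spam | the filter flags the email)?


Using Bayes' theorem:
P(A|B) = P(B|A)·P(A) / P(B)

P(the filter flags the email) = 41/50 × 3/100 + 1/5 × 97/100
= 123/5000 + 97/500 = 1093/5000

P(the email is spam|the filter flags the email) = (123/5000) / (1093/5000) = 123/1093

P(the email is spam|the filter flags the email) = 123/1093 ≈ 11.25%


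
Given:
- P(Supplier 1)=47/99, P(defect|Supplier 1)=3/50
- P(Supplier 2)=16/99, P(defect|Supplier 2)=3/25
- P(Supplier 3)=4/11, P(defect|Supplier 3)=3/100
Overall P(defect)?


P(B) = Σ P(B|Aᵢ)×P(Aᵢ)
  3/50×47/99 = 47/1650
  3/25×16/99 = 16/825
  3/100×4/11 = 3/275
Sum = 97/1650

P(defect) = 97/1650 ≈ 5.88%


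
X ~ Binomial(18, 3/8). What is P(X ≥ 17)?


P(X ≥ 17) = Σ P(X=i) for i=17..18
P(X=17) = 5811307335/9007199254740992
P(X=18) = 387420489/18014398509481984
Sum = 12010035159/18014398509481984

P(X ≥ 17) = 12010035159/18014398509481984 ≈ 0.00%


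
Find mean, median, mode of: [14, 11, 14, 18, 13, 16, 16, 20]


Sorted: [11, 13, 14, 14, 16, 16, 18, 20]
Mean = 122/8 = 61/4
Median = 15
Freq: {14: 2, 11: 1, 18: 1, 13: 1, 16: 2, 20: 1}
Mode: [14, 16]

Mean=61/4, Median=15, Mode=[14, 16]


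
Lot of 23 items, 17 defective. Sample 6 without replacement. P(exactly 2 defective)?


Hypergeometric: C(17,2)×C(6,4)/C(23,6)
= 136×15/100947 = 680/33649

P(X=2) = 680/33649 ≈ 2.02%


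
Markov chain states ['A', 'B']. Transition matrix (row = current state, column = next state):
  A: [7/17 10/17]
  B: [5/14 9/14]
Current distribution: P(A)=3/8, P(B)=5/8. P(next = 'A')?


P(next=A) = Σᵢ P(now=i)×P(i→A)
= 3/8×7/17 + 5/8×5/14
= 21/136 + 25/112 = 719/1904

P = 719/1904 ≈ 0.3776


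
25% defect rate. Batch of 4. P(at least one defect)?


P(all good) = (3/4)^4 = 81/256
P(≥1 defect) = 175/256

P = 175/256 ≈ 68.36%


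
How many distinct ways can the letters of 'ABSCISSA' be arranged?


Letters: 8, freq: {'A': 2, 'B': 1, 'S': 3, 'C': 1, 'I': 1}
8!/(2!×1!×3!×1!×1!) = 40320/12 = 3360

3360


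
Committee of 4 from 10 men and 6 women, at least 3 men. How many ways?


Count by #men:
  3M,1W: C(10,3)×C(6,1)=720
  4M,0W: C(10,4)×C(6,0)=210
Total = 930

930


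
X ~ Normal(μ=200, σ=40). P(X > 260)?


z = (260-200)/40 = 1.5
P(X > 260) = 1 - P(Z ≤ 1.5) = 1 - 0.9332 = 0.0668

P(X > 260) ≈ 0.0668


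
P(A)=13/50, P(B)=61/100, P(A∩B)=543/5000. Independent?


P(A)×P(B) = 793/5000
P(A∩B) = 543/5000
Not equal → NOT independent

No, not independent


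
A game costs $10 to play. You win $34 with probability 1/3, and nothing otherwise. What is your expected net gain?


E[gain] = (34-10)×1/3 + (-10)×2/3
= 8 - 20/3 = 4/3

Expected net gain = $4/3 ≈ $1.33


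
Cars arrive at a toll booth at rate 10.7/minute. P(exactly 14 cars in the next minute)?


Poisson(λ=10.7): P(X=14) = e^(-λ)×λ^k/k!
= e^(-10.7) × 10.7^14 / 14!
≈ 2.254493791e-05 × 2.5785341502e+14 / 87178291200 ≈ 0.066683

P(X=14) ≈ 0.066683 ≈ 6.67%


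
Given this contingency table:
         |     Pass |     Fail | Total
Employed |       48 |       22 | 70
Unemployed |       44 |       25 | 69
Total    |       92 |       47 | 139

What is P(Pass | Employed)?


P(Pass | Employed) = 48/(48+22) = 48/70 = 24/35

P(Pass|Employed) = 24/35 ≈ 68.57%


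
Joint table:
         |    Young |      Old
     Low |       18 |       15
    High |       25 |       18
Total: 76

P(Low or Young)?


P(Low∨Young) = P(Low) + P(Young) - P(Low∧Young)
= (33 + 43 - 18)/76 = 58/76 = 29/38

P = 29/38 ≈ 76.32%


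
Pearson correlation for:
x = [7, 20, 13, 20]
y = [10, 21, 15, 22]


n=4, Σx=60, Σy=68, Σxy=1125, Σx²=1018, Σy²=1250
r = (4×1125 - 60×68)/√((4×1018 - 60²)(4×1250 - 68²))
= 420/√(472×376) = 420/√177472 ≈ 420/421.2743 ≈ 0.9970

r ≈ 0.9970


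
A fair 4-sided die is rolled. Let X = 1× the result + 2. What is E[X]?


E[die] = (1+4)/2 = 5/2
E[X] = 1×5/2 + 2 = 9/2

E[X] = 9/2


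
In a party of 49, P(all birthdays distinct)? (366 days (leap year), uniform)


P(all different) = Π(366-i)/366 for i=0..48
= (366/366)×(365/366)×...×(318/366)
= 0.034553

P ≈ 0.0346 ≈ 3.46%


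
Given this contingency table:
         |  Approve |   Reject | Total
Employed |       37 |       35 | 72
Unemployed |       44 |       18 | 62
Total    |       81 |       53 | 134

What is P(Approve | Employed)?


P(Approve | Employed) = 37/(37+35) = 37/72

P(Approve|Employed) = 37/72 ≈ 51.39%


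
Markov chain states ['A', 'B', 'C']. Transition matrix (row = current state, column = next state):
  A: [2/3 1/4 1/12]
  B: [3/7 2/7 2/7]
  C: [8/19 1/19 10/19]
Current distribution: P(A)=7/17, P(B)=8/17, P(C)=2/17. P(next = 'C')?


P(next=C) = Σᵢ P(now=i)×P(i→C)
= 7/17×1/12 + 8/17×2/7 + 2/17×10/19
= 7/204 + 16/119 + 20/323 = 6259/27132

P = 6259/27132 ≈ 0.2307


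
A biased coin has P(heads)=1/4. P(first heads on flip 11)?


Geometric: P(X=11) = (1-p)^(k-1)×p = (3/4)^10×1/4 = 59049/4194304

P(X=11) = 59049/4194304 ≈ 1.41%


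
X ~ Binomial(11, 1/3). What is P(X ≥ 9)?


P(X ≥ 9) = Σ P(X=i) for i=9..11
P(X=9) = 220/177147
P(X=10) = 22/177147
P(X=11) = 1/177147
Sum = 1/729

P(X ≥ 9) = 1/729 ≈ 0.14%


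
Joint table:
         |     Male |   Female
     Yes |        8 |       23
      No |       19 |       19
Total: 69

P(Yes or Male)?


P(Yes∨Male) = P(Yes) + P(Male) - P(Yes∧Male)
= (31 + 27 - 8)/69 = 50/69

P = 50/69 ≈ 72.46%


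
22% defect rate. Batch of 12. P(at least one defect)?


P(all good) = (39/50)^12 = 12381557655576425121/244140625000000000000
P(≥1 defect) = 231759067344423574879/244140625000000000000

P = 231759067344423574879/244140625000000000000 ≈ 94.93%


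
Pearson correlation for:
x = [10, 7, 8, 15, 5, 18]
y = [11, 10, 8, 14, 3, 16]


n=6, Σx=63, Σy=62, Σxy=757, Σx²=787, Σy²=746
r = (6×757 - 63×62)/√((6×787 - 63²)(6×746 - 62²))
= 636/√(753×632) = 636/√475896 ≈ 636/689.8522 ≈ 0.9219

r ≈ 0.9219


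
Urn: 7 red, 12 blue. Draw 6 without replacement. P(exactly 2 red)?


Hypergeometric: C(7,2)×C(12,4)/C(19,6)
= 21×495/27132 = 495/1292

P(X=2) = 495/1292 ≈ 38.31%


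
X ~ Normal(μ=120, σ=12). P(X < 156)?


z = (156-120)/12 = 3.0
P(Z < 3.0) = 0.9987

P(X < 156) ≈ 0.9987


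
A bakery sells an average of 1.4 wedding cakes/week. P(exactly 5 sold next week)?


Poisson(λ=1.4): P(X=5) = e^(-λ)×λ^k/k!
= e^(-1.4) × 1.4^5 / 5!
≈ 0.2465969639 × 5.37824 / 120 ≈ 0.011052

P(X=5) ≈ 0.011052 ≈ 1.11%


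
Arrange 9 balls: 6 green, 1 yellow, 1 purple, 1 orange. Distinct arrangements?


9!/(6!×1!×1!×1!) = 504

504


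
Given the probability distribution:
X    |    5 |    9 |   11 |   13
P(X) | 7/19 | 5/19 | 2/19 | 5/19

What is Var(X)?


E[X] = 167/19
E[X²] = 1667/19
Var(X) = E[X²] - (E[X])² = 1667/19 - 27889/361 = 3784/361

Var(X) = 3784/361 ≈ 10.4820


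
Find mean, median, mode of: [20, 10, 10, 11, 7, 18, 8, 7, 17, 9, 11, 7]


Sorted: [7, 7, 7, 8, 9, 10, 10, 11, 11, 17, 18, 20]
Mean = 135/12 = 45/4
Median = 10
Freq: {20: 1, 10: 2, 11: 2, 7: 3, 18: 1, 8: 1, 17: 1, 9: 1}
Mode: [7]

Mean=45/4, Median=10, Mode=7


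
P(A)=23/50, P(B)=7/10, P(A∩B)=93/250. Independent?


P(A)×P(B) = 161/500
P(A∩B) = 93/250
Not equal → NOT independent

No, not independent


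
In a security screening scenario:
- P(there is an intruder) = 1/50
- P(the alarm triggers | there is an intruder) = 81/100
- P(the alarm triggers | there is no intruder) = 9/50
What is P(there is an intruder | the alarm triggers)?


Using Bayes' theorem:
P(A|B) = P(B|A)·P(A) / P(B)

P(the alarm triggers) = 81/100 × 1/50 + 9/50 × 49/50
= 81/5000 + 441/2500 = 963/5000

P(there is an intruder|the alarm triggers) = (81/5000) / (963/5000) = 9/107

P(there is an intruder|the alarm triggers) = 9/107 ≈ 8.41%


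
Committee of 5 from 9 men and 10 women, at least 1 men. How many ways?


Count by #men:
  1M,4W: C(9,1)×C(10,4)=1890
  2M,3W: C(9,2)×C(10,3)=4320
  3M,2W: C(9,3)×C(10,2)=3780
  4M,1W: C(9,4)×C(10,1)=1260
  5M,0W: C(9,5)×C(10,0)=126
Total = 11376

11376


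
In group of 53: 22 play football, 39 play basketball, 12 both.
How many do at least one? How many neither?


|A∪B| = 22+39-12 = 49
Neither = 53-49 = 4

At least one: 49; Neither: 4


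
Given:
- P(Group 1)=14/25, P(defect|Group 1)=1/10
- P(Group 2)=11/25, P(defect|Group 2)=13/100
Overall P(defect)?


P(B) = Σ P(B|Aᵢ)×P(Aᵢ)
  1/10×14/25 = 7/125
  13/100×11/25 = 143/2500
Sum = 283/2500

P(defect) = 283/2500 ≈ 11.32%


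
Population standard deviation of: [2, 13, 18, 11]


Mean = 44/4 = 11
  (2-11)²=81
  (13-11)²=4
  (18-11)²=49
  (11-11)²=0
Σ(x-μ)² = 134
σ² = 134/4 = 67/2

σ = √(67/2) ≈ 5.7879


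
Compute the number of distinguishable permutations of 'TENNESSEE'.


Letters: 9, freq: {'T': 1, 'E': 4, 'N': 2, 'S': 2}
9!/(1!×4!×2!×2!) = 362880/96 = 3780

3780


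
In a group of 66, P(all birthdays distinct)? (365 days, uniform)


P(all different) = Π(365-i)/365 for i=0..65
= (365/365)×(364/365)×...×(300/365)
= 0.001904

P ≈ 0.0019 ≈ 0.19%


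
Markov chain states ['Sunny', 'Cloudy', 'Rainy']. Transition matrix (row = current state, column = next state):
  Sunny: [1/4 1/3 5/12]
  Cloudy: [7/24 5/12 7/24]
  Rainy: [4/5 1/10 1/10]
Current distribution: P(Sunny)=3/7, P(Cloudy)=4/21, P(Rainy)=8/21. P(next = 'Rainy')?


P(next=Rainy) = Σᵢ P(now=i)×P(i→Rainy)
= 3/7×5/12 + 4/21×7/24 + 8/21×1/10
= 5/28 + 1/18 + 4/105 = 49/180

P = 49/180 ≈ 0.2722


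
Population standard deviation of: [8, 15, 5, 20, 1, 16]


Mean = 65/6
  (8-65/6)²=289/36
  (15-65/6)²=625/36
  (5-65/6)²=1225/36
  (20-65/6)²=3025/36
  (1-65/6)²=3481/36
  (16-65/6)²=961/36
Σ(x-μ)² = 1601/6
σ² = (1601/6)/6 = 1601/36

σ = √(1601/36) ≈ 6.6687


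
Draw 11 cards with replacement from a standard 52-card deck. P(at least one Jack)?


P(not a Jack) = 48/52 = 12/13
P(none in 11 draws) = (12/13)^11 = 743008370688/1792160394037
P(≥1 Jack) = 1 - 743008370688/1792160394037 = 1049152023349/1792160394037

P = 1049152023349/1792160394037 ≈ 58.54%


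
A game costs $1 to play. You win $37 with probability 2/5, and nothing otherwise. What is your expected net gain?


E[gain] = (37-1)×2/5 + (-1)×3/5
= 72/5 - 3/5 = 69/5

Expected net gain = $69/5 ≈ $13.80


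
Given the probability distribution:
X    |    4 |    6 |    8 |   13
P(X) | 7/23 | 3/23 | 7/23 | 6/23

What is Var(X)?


E[X] = 180/23
E[X²] = 1682/23
Var(X) = E[X²] - (E[X])² = 1682/23 - 32400/529 = 6286/529

Var(X) = 6286/529 ≈ 11.8828


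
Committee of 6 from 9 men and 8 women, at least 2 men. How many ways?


Count by #men:
  2M,4W: C(9,2)×C(8,4)=2520
  3M,3W: C(9,3)×C(8,3)=4704
  4M,2W: C(9,4)×C(8,2)=3528
  5M,1W: C(9,5)×C(8,1)=1008
  6M,0W: C(9,6)×C(8,0)=84
Total = 11844

11844


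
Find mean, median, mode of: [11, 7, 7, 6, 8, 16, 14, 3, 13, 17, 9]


Sorted: [3, 6, 7, 7, 8, 9, 11, 13, 14, 16, 17]
Mean = 111/11
Median = 9
Freq: {11: 1, 7: 2, 6: 1, 8: 1, 16: 1, 14: 1, 3: 1, 13: 1, 17: 1, 9: 1}
Mode: [7]

Mean=111/11, Median=9, Mode=7


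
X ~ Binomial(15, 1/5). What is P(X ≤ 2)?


P(X ≤ 2) = Σ P(X=i) for i=0..2
P(X=0) = 1073741824/30517578125
P(X=1) = 805306368/6103515625
P(X=2) = 1409286144/6103515625
Sum = 12146704384/30517578125

P(X ≤ 2) = 12146704384/30517578125 ≈ 39.80%


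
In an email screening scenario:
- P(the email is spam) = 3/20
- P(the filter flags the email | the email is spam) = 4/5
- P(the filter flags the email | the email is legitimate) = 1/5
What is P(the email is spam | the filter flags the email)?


Using Bayes' theorem:
P(A|B) = P(B|A)·P(A) / P(B)

P(the filter flags the email) = 4/5 × 3/20 + 1/5 × 17/20
= 3/25 + 17/100 = 29/100

P(the email is spam|the filter flags the email) = (3/25) / (29/100) = 12/29

P(the email is spam|the filter flags the email) = 12/29 ≈ 41.38%


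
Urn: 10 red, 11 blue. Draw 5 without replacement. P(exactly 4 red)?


Hypergeometric: C(10,4)×C(11,1)/C(21,5)
= 210×11/20349 = 110/969

P(X=4) = 110/969 ≈ 11.35%


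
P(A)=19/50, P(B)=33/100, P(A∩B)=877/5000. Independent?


P(A)×P(B) = 627/5000
P(A∩B) = 877/5000
Not equal → NOT independent

No, not independent


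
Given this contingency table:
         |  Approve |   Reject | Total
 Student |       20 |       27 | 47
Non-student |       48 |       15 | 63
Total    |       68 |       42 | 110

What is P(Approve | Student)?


P(Approve | Student) = 20/(20+27) = 20/47

P(Approve|Student) = 20/47 ≈ 42.55%


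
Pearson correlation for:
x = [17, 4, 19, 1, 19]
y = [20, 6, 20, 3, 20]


n=5, Σx=60, Σy=69, Σxy=1127, Σx²=1028, Σy²=1245
r = (5×1127 - 60×69)/√((5×1028 - 60²)(5×1245 - 69²))
= 1495/√(1540×1464) = 1495/√2254560 ≈ 1495/1501.5192 ≈ 0.9957

r ≈ 0.9957


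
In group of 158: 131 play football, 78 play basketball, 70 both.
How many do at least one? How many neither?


|A∪B| = 131+78-70 = 139
Neither = 158-139 = 19

At least one: 139; Neither: 19


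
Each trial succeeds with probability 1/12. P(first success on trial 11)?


Geometric: P(X=11) = (1-p)^(k-1)×p = (11/12)^10×1/12 = 25937424601/743008370688

P(X=11) = 25937424601/743008370688 ≈ 3.49%


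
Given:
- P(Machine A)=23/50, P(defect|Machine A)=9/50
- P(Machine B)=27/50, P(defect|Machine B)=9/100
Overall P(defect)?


P(B) = Σ P(B|Aᵢ)×P(Aᵢ)
  9/50×23/50 = 207/2500
  9/100×27/50 = 243/5000
Sum = 657/5000

P(defect) = 657/5000 ≈ 13.14%


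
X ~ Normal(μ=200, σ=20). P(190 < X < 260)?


z₁=(190-200)/20=-0.5, z₂=(260-200)/20=3.0
P = Φ(3.0) - Φ(-0.5) = 0.998650 - 0.308538 = 0.690112 ≈ 0.6901

P(190 < X < 260) ≈ 0.6901


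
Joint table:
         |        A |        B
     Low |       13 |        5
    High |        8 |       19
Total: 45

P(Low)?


P(Low) = (13+5)/45 = 18/45 = 2/5

P(Low) = 2/5 ≈ 40.00%


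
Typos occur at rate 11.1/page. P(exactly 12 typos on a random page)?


Poisson(λ=11.1): P(X=12) = e^(-λ)×λ^k/k!
= e^(-11.1) × 11.1^12 / 12!
≈ 1.511232382e-05 × 3.49845059694e+12 / 479001600 ≈ 0.110375

P(X=12) ≈ 0.110375 ≈ 11.04%


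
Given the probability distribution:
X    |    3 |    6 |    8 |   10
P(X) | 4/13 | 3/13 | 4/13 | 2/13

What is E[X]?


E[X] = Σ x·P(X=x)
= (3)×(4/13) + (6)×(3/13) + (8)×(4/13) + (10)×(2/13)
= 82/13

E[X] = 82/13


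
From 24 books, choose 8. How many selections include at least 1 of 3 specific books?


Complement: C(24,8) - C(21,8) = 735471 - 203490 = 531981

531981


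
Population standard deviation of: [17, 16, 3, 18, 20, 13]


Mean = 87/6 = 29/2
  (17-29/2)²=25/4
  (16-29/2)²=9/4
  (3-29/2)²=529/4
  (18-29/2)²=49/4
  (20-29/2)²=121/4
  (13-29/2)²=9/4
Σ(x-μ)² = 371/2
σ² = (371/2)/6 = 371/12

σ = √(371/12) ≈ 5.5603


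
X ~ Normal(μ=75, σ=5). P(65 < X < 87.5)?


z₁=(65-75)/5=-2.0, z₂=(87.5-75)/5=2.5
P = Φ(2.5) - Φ(-2.0) = 0.993790 - 0.022750 = 0.971040 ≈ 0.9710

P(65 < X < 87.5) ≈ 0.9710


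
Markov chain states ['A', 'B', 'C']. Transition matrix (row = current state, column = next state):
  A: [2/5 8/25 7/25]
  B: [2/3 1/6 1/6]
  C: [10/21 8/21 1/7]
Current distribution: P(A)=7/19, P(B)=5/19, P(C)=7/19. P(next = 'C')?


P(next=C) = Σᵢ P(now=i)×P(i→C)
= 7/19×7/25 + 5/19×1/6 + 7/19×1/7
= 49/475 + 5/114 + 1/19 = 569/2850

P = 569/2850 ≈ 0.1996


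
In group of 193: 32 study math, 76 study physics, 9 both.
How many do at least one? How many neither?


|A∪B| = 32+76-9 = 99
Neither = 193-99 = 94

At least one: 99; Neither: 94


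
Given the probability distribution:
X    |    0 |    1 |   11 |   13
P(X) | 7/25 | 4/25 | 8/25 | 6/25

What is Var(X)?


E[X] = 34/5
E[X²] = 1986/25
Var(X) = E[X²] - (E[X])² = 1986/25 - 1156/25 = 166/5

Var(X) = 166/5 ≈ 33.2000


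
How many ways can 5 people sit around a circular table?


Circular arrangements of 5 distinct objects: fix one position to break rotational symmetry.
(n-1)! = 4! = 24

24


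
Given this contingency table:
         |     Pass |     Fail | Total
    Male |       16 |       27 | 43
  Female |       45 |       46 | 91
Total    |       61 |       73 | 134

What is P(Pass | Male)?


P(Pass | Male) = 16/(16+27) = 16/43

P(Pass|Male) = 16/43 ≈ 37.21%


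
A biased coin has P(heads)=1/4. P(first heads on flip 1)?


Geometric: P(X=1) = (1-p)^(k-1)×p = (3/4)^0×1/4 = 1/4

P(X=1) = 1/4 ≈ 25.00%


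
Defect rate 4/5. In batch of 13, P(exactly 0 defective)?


Binomial: P(X=0) = C(13,0)×p^0×(1-p)^13
= 1 × 1 × 1/1220703125 = 1/1220703125

P(X=0) = 1/1220703125 ≈ 0.00%


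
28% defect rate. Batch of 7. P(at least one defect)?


P(all good) = (18/25)^7 = 612220032/6103515625
P(≥1 defect) = 5491295593/6103515625

P = 5491295593/6103515625 ≈ 89.97%


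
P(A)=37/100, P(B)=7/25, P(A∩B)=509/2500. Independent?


P(A)×P(B) = 259/2500
P(A∩B) = 509/2500
Not equal → NOT independent

No, not independent


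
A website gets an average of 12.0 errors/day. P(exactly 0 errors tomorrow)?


Poisson(λ=12.0): P(X=0) = e^(-λ)×λ^k/k!
= e^(-12.0) × 12.0^0 / 0!
≈ 6.144212353e-06 × 1 / 1 ≈ 0.000006

P(X=0) ≈ 0.000006 ≈ 0.00%


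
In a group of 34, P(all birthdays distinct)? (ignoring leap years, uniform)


P(all different) = Π(365-i)/365 for i=0..33
= (365/365)×(364/365)×...×(332/365)
= 0.204683

P ≈ 0.2047 ≈ 20.47%


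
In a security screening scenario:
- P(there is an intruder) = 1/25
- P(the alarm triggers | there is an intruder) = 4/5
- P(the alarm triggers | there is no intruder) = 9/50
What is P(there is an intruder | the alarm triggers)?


Using Bayes' theorem:
P(A|B) = P(B|A)·P(A) / P(B)

P(the alarm triggers) = 4/5 × 1/25 + 9/50 × 24/25
= 4/125 + 108/625 = 128/625

P(there is an intruder|the alarm triggers) = (4/125) / (128/625) = 5/32

P(there is an intruder|the alarm triggers) = 5/32 ≈ 15.62%


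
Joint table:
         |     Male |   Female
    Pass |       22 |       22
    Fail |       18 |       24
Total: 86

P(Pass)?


P(Pass) = (22+22)/86 = 44/86 = 22/43

P(Pass) = 22/43 ≈ 51.16%


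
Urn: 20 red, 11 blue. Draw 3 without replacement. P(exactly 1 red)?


Hypergeometric: C(20,1)×C(11,2)/C(31,3)
= 20×55/4495 = 220/899

P(X=1) = 220/899 ≈ 24.47%


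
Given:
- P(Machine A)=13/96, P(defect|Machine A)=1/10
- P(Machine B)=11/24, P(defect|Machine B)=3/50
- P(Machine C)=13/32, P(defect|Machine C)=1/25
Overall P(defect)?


P(B) = Σ P(B|Aᵢ)×P(Aᵢ)
  1/10×13/96 = 13/960
  3/50×11/24 = 11/400
  1/25×13/32 = 13/800
Sum = 11/192

P(defect) = 11/192 ≈ 5.73%


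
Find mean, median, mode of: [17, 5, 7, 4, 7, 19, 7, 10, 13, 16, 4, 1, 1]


Sorted: [1, 1, 4, 4, 5, 7, 7, 7, 10, 13, 16, 17, 19]
Mean = 111/13
Median = 7
Freq: {17: 1, 5: 1, 7: 3, 4: 2, 19: 1, 10: 1, 13: 1, 16: 1, 1: 2}
Mode: [7]

Mean=111/13, Median=7, Mode=7


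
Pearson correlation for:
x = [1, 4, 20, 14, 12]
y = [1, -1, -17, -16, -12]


n=5, Σx=51, Σy=-45, Σxy=-711, Σx²=757, Σy²=691
r = (5×(-711) - 51×(-45))/√((5×757 - 51²)(5×691 - (-45)²))
= -1260/√(1184×1430) = -1260/√1693120 ≈ -1260/1301.1994 ≈ -0.9683

r ≈ -0.9683


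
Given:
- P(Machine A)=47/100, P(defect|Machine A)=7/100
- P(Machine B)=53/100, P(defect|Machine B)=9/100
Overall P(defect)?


P(B) = Σ P(B|Aᵢ)×P(Aᵢ)
  7/100×47/100 = 329/10000
  9/100×53/100 = 477/10000
Sum = 403/5000

P(defect) = 403/5000 ≈ 8.06%


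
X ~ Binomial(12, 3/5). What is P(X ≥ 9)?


P(X ≥ 9) = Σ P(X=i) for i=9..12
P(X=9) = 6928416/48828125
P(X=10) = 15588936/244140625
P(X=11) = 4251528/244140625
P(X=12) = 531441/244140625
Sum = 11002797/48828125

P(X ≥ 9) = 11002797/48828125 ≈ 22.53%


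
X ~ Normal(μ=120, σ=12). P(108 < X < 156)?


z₁=(108-120)/12=-1.0, z₂=(156-120)/12=3.0
P = Φ(3.0) - Φ(-1.0) = 0.998650 - 0.158655 = 0.839995 ≈ 0.8400

P(108 < X < 156) ≈ 0.8400


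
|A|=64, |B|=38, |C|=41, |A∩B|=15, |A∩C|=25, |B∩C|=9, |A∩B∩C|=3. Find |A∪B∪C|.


|A∪B∪C| = 64+38+41-15-25-9+3 = 97

|A∪B∪C| = 97


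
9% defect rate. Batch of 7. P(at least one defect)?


P(all good) = (91/100)^7 = 51676101935731/100000000000000
P(≥1 defect) = 48323898064269/100000000000000

P = 48323898064269/100000000000000 ≈ 48.32%


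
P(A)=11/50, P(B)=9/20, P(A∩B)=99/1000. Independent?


P(A)×P(B) = 99/1000
P(A∩B) = 99/1000
Equal ✓ → Independent

Yes, independent


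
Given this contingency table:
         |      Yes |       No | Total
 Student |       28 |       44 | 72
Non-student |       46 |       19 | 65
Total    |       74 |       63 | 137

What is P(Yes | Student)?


P(Yes | Student) = 28/(28+44) = 28/72 = 7/18

P(Yes|Student) = 7/18 ≈ 38.89%


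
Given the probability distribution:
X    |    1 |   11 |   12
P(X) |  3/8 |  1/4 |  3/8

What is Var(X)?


E[X] = 61/8
E[X²] = 677/8
Var(X) = E[X²] - (E[X])² = 677/8 - 3721/64 = 1695/64

Var(X) = 1695/64 ≈ 26.4844


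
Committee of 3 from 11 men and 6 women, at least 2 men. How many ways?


Count by #men:
  2M,1W: C(11,2)×C(6,1)=330
  3M,0W: C(11,3)×C(6,0)=165
Total = 495

495


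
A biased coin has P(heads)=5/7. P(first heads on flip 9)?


Geometric: P(X=9) = (1-p)^(k-1)×p = (2/7)^8×5/7 = 1280/40353607

P(X=9) = 1280/40353607 ≈ 0.00%


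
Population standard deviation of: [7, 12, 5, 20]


Mean = 44/4 = 11
  (7-11)²=16
  (12-11)²=1
  (5-11)²=36
  (20-11)²=81
Σ(x-μ)² = 134
σ² = 134/4 = 67/2

σ = √(67/2) ≈ 5.7879


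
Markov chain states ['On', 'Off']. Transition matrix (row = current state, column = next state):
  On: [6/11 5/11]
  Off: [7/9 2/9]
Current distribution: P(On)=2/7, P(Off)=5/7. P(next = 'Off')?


P(next=Off) = Σᵢ P(now=i)×P(i→Off)
= 2/7×5/11 + 5/7×2/9
= 10/77 + 10/63 = 200/693

P = 200/693 ≈ 0.2886


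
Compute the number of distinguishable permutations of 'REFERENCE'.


Letters: 9, freq: {'R': 2, 'E': 4, 'F': 1, 'N': 1, 'C': 1}
9!/(2!×4!×1!×1!×1!) = 362880/48 = 7560

7560


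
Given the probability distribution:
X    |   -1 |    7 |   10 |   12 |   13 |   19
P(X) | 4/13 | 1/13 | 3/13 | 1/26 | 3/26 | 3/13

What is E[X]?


E[X] = Σ x·P(X=x)
= (-1)×(4/13) + (7)×(1/13) + (10)×(3/13) + (12)×(1/26) + (13)×(3/26) + (19)×(3/13)
= 231/26

E[X] = 231/26


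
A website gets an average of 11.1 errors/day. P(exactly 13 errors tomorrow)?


Poisson(λ=11.1): P(X=13) = e^(-λ)×λ^k/k!
= e^(-11.1) × 11.1^13 / 13!
≈ 1.511232382e-05 × 3.8832801626e+13 / 6227020800 ≈ 0.094243

P(X=13) ≈ 0.094243 ≈ 9.42%


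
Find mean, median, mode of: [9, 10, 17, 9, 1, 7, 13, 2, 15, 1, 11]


Sorted: [1, 1, 2, 7, 9, 9, 10, 11, 13, 15, 17]
Mean = 95/11
Median = 9
Freq: {9: 2, 10: 1, 17: 1, 1: 2, 7: 1, 13: 1, 2: 1, 15: 1, 11: 1}
Mode: [1, 9]

Mean=95/11, Median=9, Mode=[1, 9]


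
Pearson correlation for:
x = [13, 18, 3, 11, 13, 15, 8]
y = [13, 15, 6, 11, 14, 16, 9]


n=7, Σx=81, Σy=84, Σxy=1072, Σx²=1081, Σy²=1084
r = (7×1072 - 81×84)/√((7×1081 - 81²)(7×1084 - 84²))
= 700/√(1006×532) = 700/√535192 ≈ 700/731.5682 ≈ 0.9568

r ≈ 0.9568


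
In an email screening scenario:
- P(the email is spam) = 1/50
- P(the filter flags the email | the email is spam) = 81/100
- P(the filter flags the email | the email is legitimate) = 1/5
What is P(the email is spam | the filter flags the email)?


Using Bayes' theorem:
P(A|B) = P(B|A)·P(A) / P(B)

P(the filter flags the email) = 81/100 × 1/50 + 1/5 × 49/50
= 81/5000 + 49/250 = 1061/5000

P(the email is spam|the filter flags the email) = (81/5000) / (1061/5000) = 81/1061

P(the email is spam|the filter flags the email) = 81/1061 ≈ 7.63%


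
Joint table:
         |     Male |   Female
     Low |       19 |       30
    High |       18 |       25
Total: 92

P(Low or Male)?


P(Low∨Male) = P(Low) + P(Male) - P(Low∧Male)
= (49 + 37 - 19)/92 = 67/92

P = 67/92 ≈ 72.83%


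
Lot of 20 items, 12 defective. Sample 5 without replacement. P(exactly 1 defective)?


Hypergeometric: C(12,1)×C(8,4)/C(20,5)
= 12×70/15504 = 35/646

P(X=1) = 35/646 ≈ 5.42%


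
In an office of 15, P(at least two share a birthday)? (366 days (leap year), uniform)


P(all different) = Π(366-i)/366 for i=0..14
= 0.747702
P(match) = 1 - 0.747702 = 0.252298

P ≈ 0.2523 ≈ 25.23%


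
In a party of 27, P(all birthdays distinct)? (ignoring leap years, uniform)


P(all different) = Π(365-i)/365 for i=0..26
= (365/365)×(364/365)×...×(339/365)
= 0.373141

P ≈ 0.3731 ≈ 37.31%


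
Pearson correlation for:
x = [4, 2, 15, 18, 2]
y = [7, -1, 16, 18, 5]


n=5, Σx=41, Σy=45, Σxy=600, Σx²=573, Σy²=655
r = (5×600 - 41×45)/√((5×573 - 41²)(5×655 - 45²))
= 1155/√(1184×1250) = 1155/√1480000 ≈ 1155/1216.5525 ≈ 0.9494

r ≈ 0.9494


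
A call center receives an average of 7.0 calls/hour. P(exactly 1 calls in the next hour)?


Poisson(λ=7.0): P(X=1) = e^(-λ)×λ^k/k!
= e^(-7.0) × 7.0^1 / 1!
≈ 0.0009118819656 × 7 / 1 ≈ 0.006383

P(X=1) ≈ 0.006383 ≈ 0.64%


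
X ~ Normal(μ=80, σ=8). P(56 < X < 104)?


z₁=(56-80)/8=-3.0, z₂=(104-80)/8=3.0
P = Φ(3.0) - Φ(-3.0) = 0.998650 - 0.001350 = 0.997300 ≈ 0.9973

P(56 < X < 104) ≈ 0.9973


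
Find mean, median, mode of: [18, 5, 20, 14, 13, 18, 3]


Sorted: [3, 5, 13, 14, 18, 18, 20]
Mean = 91/7 = 13
Median = 14
Freq: {18: 2, 5: 1, 20: 1, 14: 1, 13: 1, 3: 1}
Mode: [18]

Mean=13, Median=14, Mode=18


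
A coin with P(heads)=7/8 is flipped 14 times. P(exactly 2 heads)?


Binomial: P(X=2) = C(14,2)×p^2×(1-p)^12
= 91 × 49/64 × 1/68719476736 = 4459/4398046511104

P(X=2) = 4459/4398046511104 ≈ 0.00%


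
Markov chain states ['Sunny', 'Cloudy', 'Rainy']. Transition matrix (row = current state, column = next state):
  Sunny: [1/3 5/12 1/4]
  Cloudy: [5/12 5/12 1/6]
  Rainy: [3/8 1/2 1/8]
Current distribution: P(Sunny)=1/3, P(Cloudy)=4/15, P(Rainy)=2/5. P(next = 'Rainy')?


P(next=Rainy) = Σᵢ P(now=i)×P(i→Rainy)
= 1/3×1/4 + 4/15×1/6 + 2/5×1/8
= 1/12 + 2/45 + 1/20 = 8/45

P = 8/45 ≈ 0.1778


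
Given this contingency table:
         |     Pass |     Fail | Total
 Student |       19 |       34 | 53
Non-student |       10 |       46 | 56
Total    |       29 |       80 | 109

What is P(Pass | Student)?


P(Pass | Student) = 19/(19+34) = 19/53

P(Pass|Student) = 19/53 ≈ 35.85%


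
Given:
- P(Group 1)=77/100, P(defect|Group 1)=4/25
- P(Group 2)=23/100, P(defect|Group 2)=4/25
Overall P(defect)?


P(B) = Σ P(B|Aᵢ)×P(Aᵢ)
  4/25×77/100 = 77/625
  4/25×23/100 = 23/625
Sum = 4/25

P(defect) = 4/25 ≈ 16.00%


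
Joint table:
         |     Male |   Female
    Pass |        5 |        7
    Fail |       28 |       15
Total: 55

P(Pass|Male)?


P(Pass|Male) = 5/(5+28) = 5/33

P = 5/33 ≈ 15.15%


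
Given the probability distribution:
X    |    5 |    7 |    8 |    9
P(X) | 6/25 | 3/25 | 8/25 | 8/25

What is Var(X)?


E[X] = 187/25
E[X²] = 1457/25
Var(X) = E[X²] - (E[X])² = 1457/25 - 34969/625 = 1456/625

Var(X) = 1456/625 ≈ 2.3296


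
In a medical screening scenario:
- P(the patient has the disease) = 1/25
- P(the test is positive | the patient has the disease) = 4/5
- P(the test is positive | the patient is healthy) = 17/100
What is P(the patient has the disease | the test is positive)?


Using Bayes' theorem:
P(A|B) = P(B|A)·P(A) / P(B)

P(the test is positive) = 4/5 × 1/25 + 17/100 × 24/25
= 4/125 + 102/625 = 122/625

P(the patient has the disease|the test is positive) = (4/125) / (122/625) = 10/61

P(the patient has the disease|the test is positive) = 10/61 ≈ 16.39%


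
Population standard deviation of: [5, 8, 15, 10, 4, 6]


Mean = 48/6 = 8
  (5-8)²=9
  (8-8)²=0
  (15-8)²=49
  (10-8)²=4
  (4-8)²=16
  (6-8)²=4
Σ(x-μ)² = 82
σ² = 82/6 = 41/3

σ = √(41/3) ≈ 3.6968


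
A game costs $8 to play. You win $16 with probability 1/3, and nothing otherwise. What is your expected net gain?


E[gain] = (16-8)×1/3 + (-8)×2/3
= 8/3 - 16/3 = -8/3

Expected net gain = $-8/3 ≈ $-2.67


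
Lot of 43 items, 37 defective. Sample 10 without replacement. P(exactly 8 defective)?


Hypergeometric: C(37,8)×C(6,2)/C(43,10)
= 38608020×15/1917334783 = 920700/3048227

P(X=8) = 920700/3048227 ≈ 30.20%


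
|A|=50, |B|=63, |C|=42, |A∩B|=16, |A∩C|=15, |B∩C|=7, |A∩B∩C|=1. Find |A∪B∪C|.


|A∪B∪C| = 50+63+42-16-15-7+1 = 118

|A∪B∪C| = 118


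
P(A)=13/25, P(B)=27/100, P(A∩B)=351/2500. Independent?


P(A)×P(B) = 351/2500
P(A∩B) = 351/2500
Equal ✓ → Independent

Yes, independent


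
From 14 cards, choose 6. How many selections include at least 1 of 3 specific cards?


Complement: C(14,6) - C(11,6) = 3003 - 462 = 2541

2541


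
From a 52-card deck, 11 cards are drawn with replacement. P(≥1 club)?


P(not a club) = 39/52 = 3/4
P(none in 11 draws) = (3/4)^11 = 177147/4194304
P(≥1 club) = 1 - 177147/4194304 = 4017157/4194304

P = 4017157/4194304 ≈ 95.78%


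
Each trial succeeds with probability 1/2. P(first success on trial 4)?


Geometric: P(X=4) = (1-p)^(k-1)×p = (1/2)^3×1/2 = 1/16

P(X=4) = 1/16 ≈ 6.25%


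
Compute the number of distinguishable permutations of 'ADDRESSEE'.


Letters: 9, freq: {'A': 1, 'D': 2, 'R': 1, 'E': 3, 'S': 2}
9!/(1!×2!×1!×3!×2!) = 362880/24 = 15120

15120


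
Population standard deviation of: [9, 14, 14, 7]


Mean = 44/4 = 11
  (9-11)²=4
  (14-11)²=9
  (14-11)²=9
  (7-11)²=16
Σ(x-μ)² = 38
σ² = 38/4 = 19/2

σ = √(19/2) ≈ 3.0822


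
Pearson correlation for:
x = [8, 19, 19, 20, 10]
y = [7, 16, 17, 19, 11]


n=5, Σx=76, Σy=70, Σxy=1173, Σx²=1286, Σy²=1076
r = (5×1173 - 76×70)/√((5×1286 - 76²)(5×1076 - 70²))
= 545/√(654×480) = 545/√313920 ≈ 545/560.2856 ≈ 0.9727

r ≈ 0.9727


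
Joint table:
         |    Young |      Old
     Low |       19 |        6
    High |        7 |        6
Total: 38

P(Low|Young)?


P(Low|Young) = 19/(19+7) = 19/26

P = 19/26 ≈ 73.08%


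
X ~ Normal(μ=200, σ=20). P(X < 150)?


z = (150-200)/20 = -2.5
P(Z < -2.5) = 0.0062

P(X < 150) ≈ 0.0062


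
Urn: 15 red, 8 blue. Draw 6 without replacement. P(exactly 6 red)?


Hypergeometric: C(15,6)×C(8,0)/C(23,6)
= 5005×1/100947 = 65/1311

P(X=6) = 65/1311 ≈ 4.96%


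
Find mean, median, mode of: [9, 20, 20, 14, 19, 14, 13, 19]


Sorted: [9, 13, 14, 14, 19, 19, 20, 20]
Mean = 128/8 = 16
Median = 33/2
Freq: {9: 1, 20: 2, 14: 2, 19: 2, 13: 1}
Mode: [14, 19, 20]

Mean=16, Median=33/2, Mode=[14, 19, 20]


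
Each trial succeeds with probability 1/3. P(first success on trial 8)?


Geometric: P(X=8) = (1-p)^(k-1)×p = (2/3)^7×1/3 = 128/6561

P(X=8) = 128/6561 ≈ 1.95%


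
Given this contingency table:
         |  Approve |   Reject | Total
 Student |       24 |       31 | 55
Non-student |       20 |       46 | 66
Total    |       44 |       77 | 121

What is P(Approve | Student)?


P(Approve | Student) = 24/(24+31) = 24/55

P(Approve|Student) = 24/55 ≈ 43.64%


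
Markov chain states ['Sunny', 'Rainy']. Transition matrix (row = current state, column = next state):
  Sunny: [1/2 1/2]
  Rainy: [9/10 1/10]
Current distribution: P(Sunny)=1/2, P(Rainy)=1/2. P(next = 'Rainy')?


P(next=Rainy) = Σᵢ P(now=i)×P(i→Rainy)
= 1/2×1/2 + 1/2×1/10
= 1/4 + 1/20 = 3/10

P = 3/10 ≈ 0.3000


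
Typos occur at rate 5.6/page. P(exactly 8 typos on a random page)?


Poisson(λ=5.6): P(X=8) = e^(-λ)×λ^k/k!
= e^(-5.6) × 5.6^8 / 8!
≈ 0.003697863716 × 967173.11574 / 40320 ≈ 0.088702

P(X=8) ≈ 0.088702 ≈ 8.87%


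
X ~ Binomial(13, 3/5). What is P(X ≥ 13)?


P(X ≥ 13) = Σ P(X=i) for i=13..13
P(X=13) = 1594323/1220703125
Sum = 1594323/1220703125

P(X ≥ 13) = 1594323/1220703125 ≈ 0.13%


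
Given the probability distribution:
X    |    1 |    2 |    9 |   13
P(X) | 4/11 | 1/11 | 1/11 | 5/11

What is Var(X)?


E[X] = 80/11
E[X²] = 934/11
Var(X) = E[X²] - (E[X])² = 934/11 - 6400/121 = 3874/121

Var(X) = 3874/121 ≈ 32.0165


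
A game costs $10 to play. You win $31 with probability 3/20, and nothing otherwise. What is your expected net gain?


E[gain] = (31-10)×3/20 + (-10)×17/20
= 63/20 - 17/2 = -107/20

Expected net gain = $-107/20 ≈ $-5.35


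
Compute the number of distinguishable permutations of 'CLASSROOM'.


Letters: 9, freq: {'C': 1, 'L': 1, 'A': 1, 'S': 2, 'R': 1, 'O': 2, 'M': 1}
9!/(1!×1!×1!×2!×1!×2!×1!) = 362880/4 = 90720

90720


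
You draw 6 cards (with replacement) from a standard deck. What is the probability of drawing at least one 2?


P(not a 2) = 48/52 = 12/13
P(none in 6 draws) = (12/13)^6 = 2985984/4826809
P(≥1 2) = 1 - 2985984/4826809 = 1840825/4826809

P = 1840825/4826809 ≈ 38.14%


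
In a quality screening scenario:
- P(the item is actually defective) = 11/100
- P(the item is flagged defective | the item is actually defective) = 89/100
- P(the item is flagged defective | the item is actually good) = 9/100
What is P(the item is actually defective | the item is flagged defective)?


Using Bayes' theorem:
P(A|B) = P(B|A)·P(A) / P(B)

P(the item is flagged defective) = 89/100 × 11/100 + 9/100 × 89/100
= 979/10000 + 801/10000 = 89/500

P(the item is actually defective|the item is flagged defective) = (979/10000) / (89/500) = 11/20

P(the item is actually defective|the item is flagged defective) = 11/20 ≈ 55.00%


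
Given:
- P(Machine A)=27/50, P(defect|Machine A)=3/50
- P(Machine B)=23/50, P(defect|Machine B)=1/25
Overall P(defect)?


P(B) = Σ P(B|Aᵢ)×P(Aᵢ)
  3/50×27/50 = 81/2500
  1/25×23/50 = 23/1250
Sum = 127/2500

P(defect) = 127/2500 ≈ 5.08%


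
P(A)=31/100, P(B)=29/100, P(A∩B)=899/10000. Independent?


P(A)×P(B) = 899/10000
P(A∩B) = 899/10000
Equal ✓ → Independent

Yes, independent


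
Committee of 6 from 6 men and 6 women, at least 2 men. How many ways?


Count by #men:
  2M,4W: C(6,2)×C(6,4)=225
  3M,3W: C(6,3)×C(6,3)=400
  4M,2W: C(6,4)×C(6,2)=225
  5M,1W: C(6,5)×C(6,1)=36
  6M,0W: C(6,6)×C(6,0)=1
Total = 887

887


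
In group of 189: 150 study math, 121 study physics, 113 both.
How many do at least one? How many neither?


|A∪B| = 150+121-113 = 158
Neither = 189-158 = 31

At least one: 158; Neither: 31


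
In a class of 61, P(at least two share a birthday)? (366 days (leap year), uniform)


P(all different) = Π(366-i)/366 for i=0..60
= 0.004988
P(match) = 1 - 0.004988 = 0.995012

P ≈ 0.9950 ≈ 99.50%


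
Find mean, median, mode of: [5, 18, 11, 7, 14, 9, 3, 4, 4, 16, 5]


Sorted: [3, 4, 4, 5, 5, 7, 9, 11, 14, 16, 18]
Mean = 96/11
Median = 7
Freq: {5: 2, 18: 1, 11: 1, 7: 1, 14: 1, 9: 1, 3: 1, 4: 2, 16: 1}
Mode: [4, 5]

Mean=96/11, Median=7, Mode=[4, 5]


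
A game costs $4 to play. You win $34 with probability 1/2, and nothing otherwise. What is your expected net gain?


E[gain] = (34-4)×1/2 + (-4)×1/2
= 15 - 2 = 13

Expected net gain = $13 ≈ $13.00


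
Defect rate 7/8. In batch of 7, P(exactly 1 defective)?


Binomial: P(X=1) = C(7,1)×p^1×(1-p)^6
= 7 × 7/8 × 1/262144 = 49/2097152

P(X=1) = 49/2097152 ≈ 0.00%


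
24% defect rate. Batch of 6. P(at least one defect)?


P(all good) = (19/25)^6 = 47045881/244140625
P(≥1 defect) = 197094744/244140625

P = 197094744/244140625 ≈ 80.73%


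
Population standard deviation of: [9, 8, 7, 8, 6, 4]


Mean = 42/6 = 7
  (9-7)²=4
  (8-7)²=1
  (7-7)²=0
  (8-7)²=1
  (6-7)²=1
  (4-7)²=9
Σ(x-μ)² = 16
σ² = 16/6 = 8/3

σ = √(8/3) ≈ 1.6330


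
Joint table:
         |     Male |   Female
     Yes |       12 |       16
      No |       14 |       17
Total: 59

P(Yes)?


P(Yes) = (12+16)/59 = 28/59

P(Yes) = 28/59 ≈ 47.46%


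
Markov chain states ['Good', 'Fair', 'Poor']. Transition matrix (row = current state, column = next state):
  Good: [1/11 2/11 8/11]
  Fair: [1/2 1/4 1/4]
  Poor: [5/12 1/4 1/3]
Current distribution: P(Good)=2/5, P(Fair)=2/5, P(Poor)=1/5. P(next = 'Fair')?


P(next=Fair) = Σᵢ P(now=i)×P(i→Fair)
= 2/5×2/11 + 2/5×1/4 + 1/5×1/4
= 4/55 + 1/10 + 1/20 = 49/220

P = 49/220 ≈ 0.2227


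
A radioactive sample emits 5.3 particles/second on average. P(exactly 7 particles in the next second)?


Poisson(λ=5.3): P(X=7) = e^(-λ)×λ^k/k!
= e^(-5.3) × 5.3^7 / 7!
≈ 0.004991593907 × 117471.113984 / 5040 ≈ 0.116343

P(X=7) ≈ 0.116343 ≈ 11.63%


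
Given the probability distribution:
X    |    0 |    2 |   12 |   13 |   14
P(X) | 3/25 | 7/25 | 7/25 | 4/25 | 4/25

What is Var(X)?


E[X] = 206/25
E[X²] = 2496/25
Var(X) = E[X²] - (E[X])² = 2496/25 - 42436/625 = 19964/625

Var(X) = 19964/625 ≈ 31.9424


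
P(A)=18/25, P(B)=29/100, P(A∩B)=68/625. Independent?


P(A)×P(B) = 261/1250
P(A∩B) = 68/625
Not equal → NOT independent

No, not independent


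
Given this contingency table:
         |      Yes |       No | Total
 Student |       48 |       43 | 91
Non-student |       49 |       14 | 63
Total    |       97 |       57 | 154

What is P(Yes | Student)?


P(Yes | Student) = 48/(48+43) = 48/91

P(Yes|Student) = 48/91 ≈ 52.75%


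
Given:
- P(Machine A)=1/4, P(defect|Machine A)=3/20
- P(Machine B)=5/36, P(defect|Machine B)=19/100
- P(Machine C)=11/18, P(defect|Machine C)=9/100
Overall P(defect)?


P(B) = Σ P(B|Aᵢ)×P(Aᵢ)
  3/20×1/4 = 3/80
  19/100×5/36 = 19/720
  9/100×11/18 = 11/200
Sum = 107/900

P(defect) = 107/900 ≈ 11.89%
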